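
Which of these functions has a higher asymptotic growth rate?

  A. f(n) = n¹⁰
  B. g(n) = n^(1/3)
A

f(n) = n¹⁰ is O(n¹⁰), while g(n) = n^(1/3) is O(n^(1/3)).
Since O(n¹⁰) grows faster than O(n^(1/3)), f(n) dominates.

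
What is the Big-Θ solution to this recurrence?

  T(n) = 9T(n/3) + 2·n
Θ(n²)

Master Theorem: a = 9, b = 3, f(n) = 2·n.
Compute the critical exponent d = log₃(9) = 2.
Compare f(n) = Θ(n) against n^d:
  k = 1 < d = 2, so f(n) = O(n^(d-ε)) — Case 1.
  The recursion cost dominates: T(n) = Θ(n^d) = Θ(n²).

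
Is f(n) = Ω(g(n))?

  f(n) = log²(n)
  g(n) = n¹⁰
False

f(n) = log²(n) is O(log² n), and g(n) = n¹⁰ is O(n¹⁰).
Since O(log² n) grows slower than O(n¹⁰), f(n) = Ω(g(n)) is false.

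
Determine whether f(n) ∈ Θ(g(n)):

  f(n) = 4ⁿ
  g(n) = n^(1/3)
False

f(n) = 4ⁿ is O(4ⁿ), and g(n) = n^(1/3) is O(n^(1/3)).
Since they have different growth rates, f(n) = Θ(g(n)) is false.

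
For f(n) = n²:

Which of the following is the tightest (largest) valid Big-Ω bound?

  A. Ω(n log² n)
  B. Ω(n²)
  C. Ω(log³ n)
B

f(n) = n² is Ω(n²).
All listed options are valid Big-Ω bounds (lower bounds),
but Ω(n²) is the tightest (largest valid bound).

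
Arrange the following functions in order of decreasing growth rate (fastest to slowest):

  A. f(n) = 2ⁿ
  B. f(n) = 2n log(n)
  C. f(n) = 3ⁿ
C > A > B

Comparing growth rates:
C = 3ⁿ is O(3ⁿ)
A = 2ⁿ is O(2ⁿ)
B = 2n log(n) is O(n log n)

Therefore, the order from fastest to slowest is: C > A > B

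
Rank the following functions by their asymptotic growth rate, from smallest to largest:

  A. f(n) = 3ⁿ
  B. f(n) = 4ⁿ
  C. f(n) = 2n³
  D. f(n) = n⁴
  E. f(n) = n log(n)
E < C < D < A < B

Comparing growth rates:
E = n log(n) is O(n log n)
C = 2n³ is O(n³)
D = n⁴ is O(n⁴)
A = 3ⁿ is O(3ⁿ)
B = 4ⁿ is O(4ⁿ)

Therefore, the order from slowest to fastest is: E < C < D < A < B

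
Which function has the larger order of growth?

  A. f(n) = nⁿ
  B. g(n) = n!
A

f(n) = nⁿ is O(nⁿ), while g(n) = n! is O(n!).
Since O(nⁿ) grows faster than O(n!), f(n) dominates.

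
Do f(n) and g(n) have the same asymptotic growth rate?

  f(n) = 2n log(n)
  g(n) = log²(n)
False

f(n) = 2n log(n) is O(n log n), and g(n) = log²(n) is O(log² n).
Since they have different growth rates, f(n) = Θ(g(n)) is false.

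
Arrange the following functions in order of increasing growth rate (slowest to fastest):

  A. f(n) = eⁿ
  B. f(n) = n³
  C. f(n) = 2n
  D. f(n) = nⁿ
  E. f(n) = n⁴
C < B < E < A < D

Comparing growth rates:
C = 2n is O(n)
B = n³ is O(n³)
E = n⁴ is O(n⁴)
A = eⁿ is O(eⁿ)
D = nⁿ is O(nⁿ)

Therefore, the order from slowest to fastest is: C < B < E < A < D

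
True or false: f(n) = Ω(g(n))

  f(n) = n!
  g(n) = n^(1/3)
True

f(n) = n! is O(n!), and g(n) = n^(1/3) is O(n^(1/3)).
Since O(n!) grows at least as fast as O(n^(1/3)), f(n) = Ω(g(n)) is true.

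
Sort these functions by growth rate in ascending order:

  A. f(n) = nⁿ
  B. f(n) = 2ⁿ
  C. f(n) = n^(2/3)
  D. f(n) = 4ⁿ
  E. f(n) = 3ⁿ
C < B < E < D < A

Comparing growth rates:
C = n^(2/3) is O(n^(2/3))
B = 2ⁿ is O(2ⁿ)
E = 3ⁿ is O(3ⁿ)
D = 4ⁿ is O(4ⁿ)
A = nⁿ is O(nⁿ)

Therefore, the order from slowest to fastest is: C < B < E < D < A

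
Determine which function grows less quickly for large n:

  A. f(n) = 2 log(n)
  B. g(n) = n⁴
A

f(n) = 2 log(n) is O(log n), while g(n) = n⁴ is O(n⁴).
Since O(log n) grows slower than O(n⁴), f(n) is dominated.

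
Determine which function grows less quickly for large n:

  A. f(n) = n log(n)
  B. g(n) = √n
B

f(n) = n log(n) is O(n log n), while g(n) = √n is O(√n).
Since O(√n) grows slower than O(n log n), g(n) is dominated.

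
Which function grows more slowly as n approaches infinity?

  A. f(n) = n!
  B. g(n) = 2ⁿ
B

f(n) = n! is O(n!), while g(n) = 2ⁿ is O(2ⁿ).
Since O(2ⁿ) grows slower than O(n!), g(n) is dominated.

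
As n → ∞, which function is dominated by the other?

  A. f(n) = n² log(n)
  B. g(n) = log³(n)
B

f(n) = n² log(n) is O(n² log n), while g(n) = log³(n) is O(log³ n).
Since O(log³ n) grows slower than O(n² log n), g(n) is dominated.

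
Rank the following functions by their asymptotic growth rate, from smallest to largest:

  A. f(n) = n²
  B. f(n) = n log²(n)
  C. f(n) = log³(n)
C < B < A

Comparing growth rates:
C = log³(n) is O(log³ n)
B = n log²(n) is O(n log² n)
A = n² is O(n²)

Therefore, the order from slowest to fastest is: C < B < A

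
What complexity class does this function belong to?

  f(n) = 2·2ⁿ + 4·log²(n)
O(2ⁿ)

The dominant term in 2·2ⁿ + 4·log²(n) is 2·2ⁿ, which is Θ(2ⁿ).
Lower-order terms (4·log²(n)) are asymptotically negligible.
Constants are absorbed, so the tightest bound is O(2ⁿ).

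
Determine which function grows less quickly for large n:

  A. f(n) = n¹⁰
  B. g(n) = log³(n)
B

f(n) = n¹⁰ is O(n¹⁰), while g(n) = log³(n) is O(log³ n).
Since O(log³ n) grows slower than O(n¹⁰), g(n) is dominated.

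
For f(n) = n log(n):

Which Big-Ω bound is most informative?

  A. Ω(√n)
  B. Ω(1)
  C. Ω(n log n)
C

f(n) = n log(n) is Ω(n log n).
All listed options are valid Big-Ω bounds (lower bounds),
but Ω(n log n) is the tightest (largest valid bound).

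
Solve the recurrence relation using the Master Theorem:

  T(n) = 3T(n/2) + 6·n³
Θ(n³)

Master Theorem: a = 3, b = 2, f(n) = 6·n³.
Compute the critical exponent d = log₂(3) = 1.585.
Compare f(n) = Θ(n³) against n^d:
  k = 3 > d = 1.585, so f(n) = Ω(n^(d+ε)) — Case 3.
  Regularity: a·(n/b)^3/n^3 = a/b^3 = 3/8 < 1 ✓.
  The top-level work dominates: T(n) = Θ(f(n)) = Θ(n³).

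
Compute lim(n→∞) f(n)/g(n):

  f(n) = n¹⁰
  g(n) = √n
∞

Since n¹⁰ (O(n¹⁰)) grows faster than √n (O(√n)),
the ratio f(n)/g(n) → ∞ as n → ∞.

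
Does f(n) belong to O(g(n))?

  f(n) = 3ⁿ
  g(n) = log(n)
False

f(n) = 3ⁿ is O(3ⁿ), and g(n) = log(n) is O(log n).
Since O(3ⁿ) grows faster than O(log n), f(n) = O(g(n)) is false.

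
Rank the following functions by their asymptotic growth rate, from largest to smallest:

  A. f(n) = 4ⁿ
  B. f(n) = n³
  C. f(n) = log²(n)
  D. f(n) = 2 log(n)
A > B > C > D

Comparing growth rates:
A = 4ⁿ is O(4ⁿ)
B = n³ is O(n³)
C = log²(n) is O(log² n)
D = 2 log(n) is O(log n)

Therefore, the order from fastest to slowest is: A > B > C > D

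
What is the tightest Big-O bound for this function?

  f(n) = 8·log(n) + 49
O(log n)

The dominant term in 8·log(n) + 49 is 8·log(n), which is Θ(log n).
Lower-order terms (49) are asymptotically negligible.
Constants are absorbed, so the tightest bound is O(log n).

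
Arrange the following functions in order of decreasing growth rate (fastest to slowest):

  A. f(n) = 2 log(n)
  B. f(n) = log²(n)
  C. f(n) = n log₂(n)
C > B > A

Comparing growth rates:
C = n log₂(n) is O(n log n)
B = log²(n) is O(log² n)
A = 2 log(n) is O(log n)

Therefore, the order from fastest to slowest is: C > B > A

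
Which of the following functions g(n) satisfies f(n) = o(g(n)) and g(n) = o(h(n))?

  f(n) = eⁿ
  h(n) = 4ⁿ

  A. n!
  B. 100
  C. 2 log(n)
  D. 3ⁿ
D

We need g(n) with eⁿ = o(g(n)) and g(n) = o(4ⁿ), i.e. O(eⁿ) ≺ g ≺ O(4ⁿ).
Check each option:
  A. n! — O(n!) does not grow strictly slower than h(n)
  B. 100 — O(1) does not grow strictly faster than f(n)
  C. 2 log(n) — O(log n) does not grow strictly faster than f(n)
  D. 3ⁿ — O(3ⁿ) is strictly between O(eⁿ) and O(4ⁿ) ✓

Only option D (3ⁿ) lies strictly between.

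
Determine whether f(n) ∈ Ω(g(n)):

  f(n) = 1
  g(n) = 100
True

f(n) = 1 and g(n) = 100 are both O(1).
Big-Ω permits equal growth rates (f ≥ c·g for some c > 0), so f(n) = Ω(g(n)) is true.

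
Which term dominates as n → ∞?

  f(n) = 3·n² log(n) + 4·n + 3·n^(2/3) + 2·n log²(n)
3·n² log(n)

Looking at each term:
  - 3·n² log(n) is O(n² log n)
  - 4·n is O(n)
  - 3·n^(2/3) is O(n^(2/3))
  - 2·n log²(n) is O(n log² n)

The term 3·n² log(n) (O(n² log n)) grows fastest and dominates all others.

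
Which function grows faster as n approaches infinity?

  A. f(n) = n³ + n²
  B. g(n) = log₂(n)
A

f(n) = n³ + n² is O(n³), while g(n) = log₂(n) is O(log n).
Since O(n³) grows faster than O(log n), f(n) dominates.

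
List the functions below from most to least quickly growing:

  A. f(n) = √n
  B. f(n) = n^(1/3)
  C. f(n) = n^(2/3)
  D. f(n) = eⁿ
D > C > A > B

Comparing growth rates:
D = eⁿ is O(eⁿ)
C = n^(2/3) is O(n^(2/3))
A = √n is O(√n)
B = n^(1/3) is O(n^(1/3))

Therefore, the order from fastest to slowest is: D > C > A > B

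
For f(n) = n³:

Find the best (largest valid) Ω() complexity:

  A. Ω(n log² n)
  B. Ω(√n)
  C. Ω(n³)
C

f(n) = n³ is Ω(n³).
All listed options are valid Big-Ω bounds (lower bounds),
but Ω(n³) is the tightest (largest valid bound).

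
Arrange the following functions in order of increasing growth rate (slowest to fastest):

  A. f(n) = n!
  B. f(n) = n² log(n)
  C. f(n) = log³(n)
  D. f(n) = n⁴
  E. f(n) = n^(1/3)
C < E < B < D < A

Comparing growth rates:
C = log³(n) is O(log³ n)
E = n^(1/3) is O(n^(1/3))
B = n² log(n) is O(n² log n)
D = n⁴ is O(n⁴)
A = n! is O(n!)

Therefore, the order from slowest to fastest is: C < E < B < D < A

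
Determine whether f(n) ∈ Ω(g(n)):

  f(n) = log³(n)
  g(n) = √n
False

f(n) = log³(n) is O(log³ n), and g(n) = √n is O(√n).
Since O(log³ n) grows slower than O(√n), f(n) = Ω(g(n)) is false.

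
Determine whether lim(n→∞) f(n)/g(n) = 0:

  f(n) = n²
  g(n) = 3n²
False

f(n) = n² is O(n²), and g(n) = 3n² is O(n²).
Since they have the same growth rate, f(n) = o(g(n)) is false.
(f = o(g) requires f to grow strictly slower, not equal.)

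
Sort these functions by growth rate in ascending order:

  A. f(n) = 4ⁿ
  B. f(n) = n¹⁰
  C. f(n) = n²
C < B < A

Comparing growth rates:
C = n² is O(n²)
B = n¹⁰ is O(n¹⁰)
A = 4ⁿ is O(4ⁿ)

Therefore, the order from slowest to fastest is: C < B < A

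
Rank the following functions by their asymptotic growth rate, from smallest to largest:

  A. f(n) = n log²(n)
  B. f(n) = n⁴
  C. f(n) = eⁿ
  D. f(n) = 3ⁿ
A < B < C < D

Comparing growth rates:
A = n log²(n) is O(n log² n)
B = n⁴ is O(n⁴)
C = eⁿ is O(eⁿ)
D = 3ⁿ is O(3ⁿ)

Therefore, the order from slowest to fastest is: A < B < C < D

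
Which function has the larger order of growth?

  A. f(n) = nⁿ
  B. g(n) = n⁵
A

f(n) = nⁿ is O(nⁿ), while g(n) = n⁵ is O(n⁵).
Since O(nⁿ) grows faster than O(n⁵), f(n) dominates.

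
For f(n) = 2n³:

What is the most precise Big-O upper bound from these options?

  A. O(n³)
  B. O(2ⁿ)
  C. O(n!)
A

f(n) = 2n³ is O(n³).
All listed options are valid Big-O bounds (upper bounds),
but O(n³) is the tightest (smallest valid bound).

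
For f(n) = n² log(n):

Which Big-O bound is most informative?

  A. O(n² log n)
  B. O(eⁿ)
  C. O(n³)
A

f(n) = n² log(n) is O(n² log n).
All listed options are valid Big-O bounds (upper bounds),
but O(n² log n) is the tightest (smallest valid bound).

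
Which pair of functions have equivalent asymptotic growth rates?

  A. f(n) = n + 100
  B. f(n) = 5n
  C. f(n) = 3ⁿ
A and B

Examining each function:
  A. n + 100 is O(n)
  B. 5n is O(n)
  C. 3ⁿ is O(3ⁿ)

Functions A and B both have the same complexity class.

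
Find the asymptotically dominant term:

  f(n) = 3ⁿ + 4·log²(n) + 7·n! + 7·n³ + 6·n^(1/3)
7·n!

Looking at each term:
  - 3ⁿ is O(3ⁿ)
  - 4·log²(n) is O(log² n)
  - 7·n! is O(n!)
  - 7·n³ is O(n³)
  - 6·n^(1/3) is O(n^(1/3))

The term 7·n! (O(n!)) grows fastest and dominates all others.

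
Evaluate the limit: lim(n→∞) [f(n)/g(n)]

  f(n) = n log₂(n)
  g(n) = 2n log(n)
1/(2*log(2))

Since n log₂(n) and 2n log(n) have the same growth rate (O(n log n)),
the ratio converges to a constant: 1/(2*log(2)).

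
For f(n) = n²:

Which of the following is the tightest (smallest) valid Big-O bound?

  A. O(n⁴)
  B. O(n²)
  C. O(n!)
B

f(n) = n² is O(n²).
All listed options are valid Big-O bounds (upper bounds),
but O(n²) is the tightest (smallest valid bound).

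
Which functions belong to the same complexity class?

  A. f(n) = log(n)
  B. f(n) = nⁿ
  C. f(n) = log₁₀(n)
A and C

Examining each function:
  A. log(n) is O(log n)
  B. nⁿ is O(nⁿ)
  C. log₁₀(n) is O(log n)

Functions A and C both have the same complexity class.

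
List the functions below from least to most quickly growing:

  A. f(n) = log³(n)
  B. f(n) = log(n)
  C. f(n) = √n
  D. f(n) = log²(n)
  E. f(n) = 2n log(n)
B < D < A < C < E

Comparing growth rates:
B = log(n) is O(log n)
D = log²(n) is O(log² n)
A = log³(n) is O(log³ n)
C = √n is O(√n)
E = 2n log(n) is O(n log n)

Therefore, the order from slowest to fastest is: B < D < A < C < E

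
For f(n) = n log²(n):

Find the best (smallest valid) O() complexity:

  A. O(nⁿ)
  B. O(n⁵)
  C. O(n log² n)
C

f(n) = n log²(n) is O(n log² n).
All listed options are valid Big-O bounds (upper bounds),
but O(n log² n) is the tightest (smallest valid bound).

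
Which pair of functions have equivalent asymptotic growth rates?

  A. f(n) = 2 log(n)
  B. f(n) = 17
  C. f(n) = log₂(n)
A and C

Examining each function:
  A. 2 log(n) is O(log n)
  B. 17 is O(1)
  C. log₂(n) is O(log n)

Functions A and C both have the same complexity class.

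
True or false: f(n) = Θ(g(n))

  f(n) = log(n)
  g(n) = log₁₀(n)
True

f(n) = log(n) and g(n) = log₁₀(n) are both O(log n).
Since they have the same asymptotic growth rate, f(n) = Θ(g(n)) is true.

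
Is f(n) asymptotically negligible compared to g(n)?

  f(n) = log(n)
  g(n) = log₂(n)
False

f(n) = log(n) is O(log n), and g(n) = log₂(n) is O(log n).
Since they have the same growth rate, f(n) = o(g(n)) is false.
(f = o(g) requires f to grow strictly slower, not equal.)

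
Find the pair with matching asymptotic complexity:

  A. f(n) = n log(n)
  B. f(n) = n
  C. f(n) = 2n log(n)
A and C

Examining each function:
  A. n log(n) is O(n log n)
  B. n is O(n)
  C. 2n log(n) is O(n log n)

Functions A and C both have the same complexity class.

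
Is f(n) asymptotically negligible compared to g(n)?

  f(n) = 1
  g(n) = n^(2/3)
True

f(n) = 1 is O(1), and g(n) = n^(2/3) is O(n^(2/3)).
Since O(1) grows strictly slower than O(n^(2/3)), f(n) = o(g(n)) is true.
This means lim(n→∞) f(n)/g(n) = 0.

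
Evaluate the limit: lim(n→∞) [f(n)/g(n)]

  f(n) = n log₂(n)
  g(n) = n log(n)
1/log(2)

Since n log₂(n) and n log(n) have the same growth rate (O(n log n)),
the ratio converges to a constant: 1/log(2).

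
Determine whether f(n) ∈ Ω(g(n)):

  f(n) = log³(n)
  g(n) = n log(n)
False

f(n) = log³(n) is O(log³ n), and g(n) = n log(n) is O(n log n).
Since O(log³ n) grows slower than O(n log n), f(n) = Ω(g(n)) is false.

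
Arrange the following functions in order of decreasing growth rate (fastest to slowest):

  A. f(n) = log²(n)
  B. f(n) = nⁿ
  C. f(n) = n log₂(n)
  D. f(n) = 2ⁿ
B > D > C > A

Comparing growth rates:
B = nⁿ is O(nⁿ)
D = 2ⁿ is O(2ⁿ)
C = n log₂(n) is O(n log n)
A = log²(n) is O(log² n)

Therefore, the order from fastest to slowest is: B > D > C > A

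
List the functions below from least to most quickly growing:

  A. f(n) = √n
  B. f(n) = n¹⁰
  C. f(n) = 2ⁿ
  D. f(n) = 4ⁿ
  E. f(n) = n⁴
A < E < B < C < D

Comparing growth rates:
A = √n is O(√n)
E = n⁴ is O(n⁴)
B = n¹⁰ is O(n¹⁰)
C = 2ⁿ is O(2ⁿ)
D = 4ⁿ is O(4ⁿ)

Therefore, the order from slowest to fastest is: A < E < B < C < D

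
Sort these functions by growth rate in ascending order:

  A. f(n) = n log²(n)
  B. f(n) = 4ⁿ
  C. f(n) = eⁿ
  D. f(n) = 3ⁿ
A < C < D < B

Comparing growth rates:
A = n log²(n) is O(n log² n)
C = eⁿ is O(eⁿ)
D = 3ⁿ is O(3ⁿ)
B = 4ⁿ is O(4ⁿ)

Therefore, the order from slowest to fastest is: A < C < D < B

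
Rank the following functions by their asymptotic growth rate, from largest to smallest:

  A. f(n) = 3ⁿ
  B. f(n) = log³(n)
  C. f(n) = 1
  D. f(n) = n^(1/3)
A > D > B > C

Comparing growth rates:
A = 3ⁿ is O(3ⁿ)
D = n^(1/3) is O(n^(1/3))
B = log³(n) is O(log³ n)
C = 1 is O(1)

Therefore, the order from fastest to slowest is: A > D > B > C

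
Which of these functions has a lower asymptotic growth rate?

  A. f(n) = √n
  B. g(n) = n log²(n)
A

f(n) = √n is O(√n), while g(n) = n log²(n) is O(n log² n).
Since O(√n) grows slower than O(n log² n), f(n) is dominated.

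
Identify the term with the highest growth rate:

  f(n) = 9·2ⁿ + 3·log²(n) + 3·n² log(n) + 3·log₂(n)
9·2ⁿ

Looking at each term:
  - 9·2ⁿ is O(2ⁿ)
  - 3·log²(n) is O(log² n)
  - 3·n² log(n) is O(n² log n)
  - 3·log₂(n) is O(log n)

The term 9·2ⁿ (O(2ⁿ)) grows fastest and dominates all others.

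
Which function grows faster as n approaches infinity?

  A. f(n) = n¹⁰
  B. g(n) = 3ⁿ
B

f(n) = n¹⁰ is O(n¹⁰), while g(n) = 3ⁿ is O(3ⁿ).
Since O(3ⁿ) grows faster than O(n¹⁰), g(n) dominates.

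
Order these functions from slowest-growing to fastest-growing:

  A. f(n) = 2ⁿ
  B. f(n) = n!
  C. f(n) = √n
C < A < B

Comparing growth rates:
C = √n is O(√n)
A = 2ⁿ is O(2ⁿ)
B = n! is O(n!)

Therefore, the order from slowest to fastest is: C < A < B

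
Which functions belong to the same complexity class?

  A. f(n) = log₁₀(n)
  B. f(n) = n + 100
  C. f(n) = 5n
B and C

Examining each function:
  A. log₁₀(n) is O(log n)
  B. n + 100 is O(n)
  C. 5n is O(n)

Functions B and C both have the same complexity class.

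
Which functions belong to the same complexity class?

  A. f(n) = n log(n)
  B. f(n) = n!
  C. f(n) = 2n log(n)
A and C

Examining each function:
  A. n log(n) is O(n log n)
  B. n! is O(n!)
  C. 2n log(n) is O(n log n)

Functions A and C both have the same complexity class.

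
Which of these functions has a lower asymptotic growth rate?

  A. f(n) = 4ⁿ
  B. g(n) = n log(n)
B

f(n) = 4ⁿ is O(4ⁿ), while g(n) = n log(n) is O(n log n).
Since O(n log n) grows slower than O(4ⁿ), g(n) is dominated.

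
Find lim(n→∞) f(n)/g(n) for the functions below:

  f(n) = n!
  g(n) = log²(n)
∞

Since n! (O(n!)) grows faster than log²(n) (O(log² n)),
the ratio f(n)/g(n) → ∞ as n → ∞.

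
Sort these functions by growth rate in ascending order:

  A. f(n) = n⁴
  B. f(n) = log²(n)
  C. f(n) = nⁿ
B < A < C

Comparing growth rates:
B = log²(n) is O(log² n)
A = n⁴ is O(n⁴)
C = nⁿ is O(nⁿ)

Therefore, the order from slowest to fastest is: B < A < C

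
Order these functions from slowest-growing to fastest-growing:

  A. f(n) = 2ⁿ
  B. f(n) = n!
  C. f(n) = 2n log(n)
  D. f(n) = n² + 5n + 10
C < D < A < B

Comparing growth rates:
C = 2n log(n) is O(n log n)
D = n² + 5n + 10 is O(n²)
A = 2ⁿ is O(2ⁿ)
B = n! is O(n!)

Therefore, the order from slowest to fastest is: C < D < A < B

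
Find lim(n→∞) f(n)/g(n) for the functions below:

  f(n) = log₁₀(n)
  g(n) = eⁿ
0

Since log₁₀(n) (O(log n)) grows slower than eⁿ (O(eⁿ)),
the ratio f(n)/g(n) → 0 as n → ∞.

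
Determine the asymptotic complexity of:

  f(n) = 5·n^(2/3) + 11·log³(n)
O(n^(2/3))

The dominant term in 5·n^(2/3) + 11·log³(n) is 5·n^(2/3), which is Θ(n^(2/3)).
Lower-order terms (11·log³(n)) are asymptotically negligible.
Constants are absorbed, so the tightest bound is O(n^(2/3)).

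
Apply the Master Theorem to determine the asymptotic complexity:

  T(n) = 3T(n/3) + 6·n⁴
Θ(n⁴)

Master Theorem: a = 3, b = 3, f(n) = 6·n⁴.
Compute the critical exponent d = log₃(3) = 1.
Compare f(n) = Θ(n⁴) against n^d:
  k = 4 > d = 1, so f(n) = Ω(n^(d+ε)) — Case 3.
  Regularity: a·(n/b)^4/n^4 = a/b^4 = 3/81 < 1 ✓.
  The top-level work dominates: T(n) = Θ(f(n)) = Θ(n⁴).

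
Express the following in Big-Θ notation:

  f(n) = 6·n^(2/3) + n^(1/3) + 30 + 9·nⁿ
Θ(nⁿ)

Order the terms by growth rate: 30 ≺ n^(1/3) ≺ 6·n^(2/3) ≺ 9·nⁿ.
The fastest-growing term 9·nⁿ dominates as n → ∞; dropping its constant factor gives Θ(nⁿ).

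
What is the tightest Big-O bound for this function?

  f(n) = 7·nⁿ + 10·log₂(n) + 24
O(nⁿ)

The dominant term in 7·nⁿ + 10·log₂(n) + 24 is 7·nⁿ, which is Θ(nⁿ).
Lower-order terms (10·log₂(n), 24) are asymptotically negligible.
Constants are absorbed, so the tightest bound is O(nⁿ).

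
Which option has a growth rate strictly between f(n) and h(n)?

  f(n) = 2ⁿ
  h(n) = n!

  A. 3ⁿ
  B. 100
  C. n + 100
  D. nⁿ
A

We need g(n) with 2ⁿ = o(g(n)) and g(n) = o(n!), i.e. O(2ⁿ) ≺ g ≺ O(n!).
Check each option:
  A. 3ⁿ — O(3ⁿ) is strictly between O(2ⁿ) and O(n!) ✓
  B. 100 — O(1) does not grow strictly faster than f(n)
  C. n + 100 — O(n) does not grow strictly faster than f(n)
  D. nⁿ — O(nⁿ) does not grow strictly slower than h(n)

Only option A (3ⁿ) lies strictly between.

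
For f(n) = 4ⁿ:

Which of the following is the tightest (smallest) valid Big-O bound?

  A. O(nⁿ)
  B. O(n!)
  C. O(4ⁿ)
C

f(n) = 4ⁿ is O(4ⁿ).
All listed options are valid Big-O bounds (upper bounds),
but O(4ⁿ) is the tightest (smallest valid bound).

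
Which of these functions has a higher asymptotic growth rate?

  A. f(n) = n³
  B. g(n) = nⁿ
B

f(n) = n³ is O(n³), while g(n) = nⁿ is O(nⁿ).
Since O(nⁿ) grows faster than O(n³), g(n) dominates.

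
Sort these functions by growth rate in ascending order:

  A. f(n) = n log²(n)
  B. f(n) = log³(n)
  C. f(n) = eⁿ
B < A < C

Comparing growth rates:
B = log³(n) is O(log³ n)
A = n log²(n) is O(n log² n)
C = eⁿ is O(eⁿ)

Therefore, the order from slowest to fastest is: B < A < C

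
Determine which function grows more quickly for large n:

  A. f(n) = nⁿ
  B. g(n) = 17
A

f(n) = nⁿ is O(nⁿ), while g(n) = 17 is O(1).
Since O(nⁿ) grows faster than O(1), f(n) dominates.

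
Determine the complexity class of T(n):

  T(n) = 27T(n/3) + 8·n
Θ(n³)

Master Theorem: a = 27, b = 3, f(n) = 8·n.
Compute the critical exponent d = log₃(27) = 3.
Compare f(n) = Θ(n) against n^d:
  k = 1 < d = 3, so f(n) = O(n^(d-ε)) — Case 1.
  The recursion cost dominates: T(n) = Θ(n^d) = Θ(n³).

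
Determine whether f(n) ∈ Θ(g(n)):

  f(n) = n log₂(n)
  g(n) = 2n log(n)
True

f(n) = n log₂(n) and g(n) = 2n log(n) are both O(n log n).
Since they have the same asymptotic growth rate, f(n) = Θ(g(n)) is true.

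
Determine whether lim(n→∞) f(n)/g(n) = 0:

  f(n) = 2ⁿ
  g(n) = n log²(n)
False

f(n) = 2ⁿ is O(2ⁿ), and g(n) = n log²(n) is O(n log² n).
Since O(2ⁿ) grows faster than or equal to O(n log² n), f(n) = o(g(n)) is false.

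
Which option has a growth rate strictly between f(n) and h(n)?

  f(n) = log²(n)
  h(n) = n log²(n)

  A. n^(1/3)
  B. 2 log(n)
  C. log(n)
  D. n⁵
A

We need g(n) with log²(n) = o(g(n)) and g(n) = o(n log²(n)), i.e. O(log² n) ≺ g ≺ O(n log² n).
Check each option:
  A. n^(1/3) — O(n^(1/3)) is strictly between O(log² n) and O(n log² n) ✓
  B. 2 log(n) — O(log n) does not grow strictly faster than f(n)
  C. log(n) — O(log n) does not grow strictly faster than f(n)
  D. n⁵ — O(n⁵) does not grow strictly slower than h(n)

Only option A (n^(1/3)) lies strictly between.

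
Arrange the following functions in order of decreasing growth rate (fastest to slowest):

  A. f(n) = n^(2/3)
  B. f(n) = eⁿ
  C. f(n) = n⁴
B > C > A

Comparing growth rates:
B = eⁿ is O(eⁿ)
C = n⁴ is O(n⁴)
A = n^(2/3) is O(n^(2/3))

Therefore, the order from fastest to slowest is: B > C > A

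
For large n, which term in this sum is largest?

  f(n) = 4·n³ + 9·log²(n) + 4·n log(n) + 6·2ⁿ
6·2ⁿ

Looking at each term:
  - 4·n³ is O(n³)
  - 9·log²(n) is O(log² n)
  - 4·n log(n) is O(n log n)
  - 6·2ⁿ is O(2ⁿ)

The term 6·2ⁿ (O(2ⁿ)) grows fastest and dominates all others.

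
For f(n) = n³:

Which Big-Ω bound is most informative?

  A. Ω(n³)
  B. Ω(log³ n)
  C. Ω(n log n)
A

f(n) = n³ is Ω(n³).
All listed options are valid Big-Ω bounds (lower bounds),
but Ω(n³) is the tightest (largest valid bound).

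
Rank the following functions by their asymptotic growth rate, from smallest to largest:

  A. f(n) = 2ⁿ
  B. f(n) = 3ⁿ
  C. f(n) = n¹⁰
C < A < B

Comparing growth rates:
C = n¹⁰ is O(n¹⁰)
A = 2ⁿ is O(2ⁿ)
B = 3ⁿ is O(3ⁿ)

Therefore, the order from slowest to fastest is: C < A < B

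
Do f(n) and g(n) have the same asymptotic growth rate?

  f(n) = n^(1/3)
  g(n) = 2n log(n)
False

f(n) = n^(1/3) is O(n^(1/3)), and g(n) = 2n log(n) is O(n log n).
Since they have different growth rates, f(n) = Θ(g(n)) is false.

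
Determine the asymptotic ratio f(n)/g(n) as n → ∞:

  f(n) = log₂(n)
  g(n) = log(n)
1/log(2)

Since log₂(n) and log(n) have the same growth rate (O(log n)),
the ratio converges to a constant: 1/log(2).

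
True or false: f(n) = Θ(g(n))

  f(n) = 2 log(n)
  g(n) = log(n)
True

f(n) = 2 log(n) and g(n) = log(n) are both O(log n).
Since they have the same asymptotic growth rate, f(n) = Θ(g(n)) is true.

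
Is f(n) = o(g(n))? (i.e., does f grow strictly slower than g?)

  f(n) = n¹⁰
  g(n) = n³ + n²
False

f(n) = n¹⁰ is O(n¹⁰), and g(n) = n³ + n² is O(n³).
Since O(n¹⁰) grows faster than or equal to O(n³), f(n) = o(g(n)) is false.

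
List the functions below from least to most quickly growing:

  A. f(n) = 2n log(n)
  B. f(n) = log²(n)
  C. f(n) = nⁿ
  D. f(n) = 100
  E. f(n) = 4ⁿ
D < B < A < E < C

Comparing growth rates:
D = 100 is O(1)
B = log²(n) is O(log² n)
A = 2n log(n) is O(n log n)
E = 4ⁿ is O(4ⁿ)
C = nⁿ is O(nⁿ)

Therefore, the order from slowest to fastest is: D < B < A < E < C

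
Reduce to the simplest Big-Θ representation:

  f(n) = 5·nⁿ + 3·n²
Θ(nⁿ)

Order the terms by growth rate: 3·n² ≺ 5·nⁿ.
The fastest-growing term 5·nⁿ dominates as n → ∞; dropping its constant factor gives Θ(nⁿ).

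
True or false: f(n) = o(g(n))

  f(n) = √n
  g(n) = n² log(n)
True

f(n) = √n is O(√n), and g(n) = n² log(n) is O(n² log n).
Since O(√n) grows strictly slower than O(n² log n), f(n) = o(g(n)) is true.
This means lim(n→∞) f(n)/g(n) = 0.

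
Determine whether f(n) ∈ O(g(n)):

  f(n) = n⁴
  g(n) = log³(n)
False

f(n) = n⁴ is O(n⁴), and g(n) = log³(n) is O(log³ n).
Since O(n⁴) grows faster than O(log³ n), f(n) = O(g(n)) is false.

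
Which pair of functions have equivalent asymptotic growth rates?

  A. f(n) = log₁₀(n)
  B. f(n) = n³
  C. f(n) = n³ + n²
B and C

Examining each function:
  A. log₁₀(n) is O(log n)
  B. n³ is O(n³)
  C. n³ + n² is O(n³)

Functions B and C both have the same complexity class.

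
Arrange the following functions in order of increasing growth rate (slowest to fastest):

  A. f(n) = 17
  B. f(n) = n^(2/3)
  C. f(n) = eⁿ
A < B < C

Comparing growth rates:
A = 17 is O(1)
B = n^(2/3) is O(n^(2/3))
C = eⁿ is O(eⁿ)

Therefore, the order from slowest to fastest is: A < B < C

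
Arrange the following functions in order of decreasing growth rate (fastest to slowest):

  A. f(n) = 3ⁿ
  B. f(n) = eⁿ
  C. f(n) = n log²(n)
A > B > C

Comparing growth rates:
A = 3ⁿ is O(3ⁿ)
B = eⁿ is O(eⁿ)
C = n log²(n) is O(n log² n)

Therefore, the order from fastest to slowest is: A > B > C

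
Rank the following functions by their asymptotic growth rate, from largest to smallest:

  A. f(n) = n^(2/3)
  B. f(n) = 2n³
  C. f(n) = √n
B > A > C

Comparing growth rates:
B = 2n³ is O(n³)
A = n^(2/3) is O(n^(2/3))
C = √n is O(√n)

Therefore, the order from fastest to slowest is: B > A > C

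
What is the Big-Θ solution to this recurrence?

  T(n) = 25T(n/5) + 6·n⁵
Θ(n⁵)

Master Theorem: a = 25, b = 5, f(n) = 6·n⁵.
Compute the critical exponent d = log₅(25) = 2.
Compare f(n) = Θ(n⁵) against n^d:
  k = 5 > d = 2, so f(n) = Ω(n^(d+ε)) — Case 3.
  Regularity: a·(n/b)^5/n^5 = a/b^5 = 25/3125 < 1 ✓.
  The top-level work dominates: T(n) = Θ(f(n)) = Θ(n⁵).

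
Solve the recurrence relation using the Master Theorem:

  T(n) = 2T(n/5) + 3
Θ(n^log₅(2))

Master Theorem: a = 2, b = 5, f(n) = 3.
Compute the critical exponent d = log₅(2) = 0.431.
Compare f(n) = Θ(1) against n^d:
  k = 0 < d = 0.431, so f(n) = O(n^(d-ε)) — Case 1.
  The recursion cost dominates: T(n) = Θ(n^d) = Θ(n^log₅(2)).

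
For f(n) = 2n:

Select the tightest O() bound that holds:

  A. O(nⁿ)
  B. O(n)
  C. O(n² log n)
B

f(n) = 2n is O(n).
All listed options are valid Big-O bounds (upper bounds),
but O(n) is the tightest (smallest valid bound).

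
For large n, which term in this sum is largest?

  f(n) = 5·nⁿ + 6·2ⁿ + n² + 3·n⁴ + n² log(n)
5·nⁿ

Looking at each term:
  - 5·nⁿ is O(nⁿ)
  - 6·2ⁿ is O(2ⁿ)
  - n² is O(n²)
  - 3·n⁴ is O(n⁴)
  - n² log(n) is O(n² log n)

The term 5·nⁿ (O(nⁿ)) grows fastest and dominates all others.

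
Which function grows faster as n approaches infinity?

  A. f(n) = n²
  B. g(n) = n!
B

f(n) = n² is O(n²), while g(n) = n! is O(n!).
Since O(n!) grows faster than O(n²), g(n) dominates.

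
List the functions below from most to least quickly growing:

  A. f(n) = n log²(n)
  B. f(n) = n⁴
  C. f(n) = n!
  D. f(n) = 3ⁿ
C > D > B > A

Comparing growth rates:
C = n! is O(n!)
D = 3ⁿ is O(3ⁿ)
B = n⁴ is O(n⁴)
A = n log²(n) is O(n log² n)

Therefore, the order from fastest to slowest is: C > D > B > A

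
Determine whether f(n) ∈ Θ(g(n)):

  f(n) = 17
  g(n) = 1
True

f(n) = 17 and g(n) = 1 are both O(1).
Since they have the same asymptotic growth rate, f(n) = Θ(g(n)) is true.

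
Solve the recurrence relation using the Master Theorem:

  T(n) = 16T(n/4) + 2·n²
Θ(n² log n)

Master Theorem: a = 16, b = 4, f(n) = 2·n².
Compute the critical exponent d = log₄(16) = 2.
Compare f(n) = Θ(n²) against n^d:
  k = 2 = d, so f(n) = Θ(n^d) — Case 2.
  Work is balanced across levels: T(n) = Θ(n^d log n) = Θ(n² log n).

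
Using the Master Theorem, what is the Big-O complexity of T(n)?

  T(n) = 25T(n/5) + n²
Θ(n² log n)

Master Theorem: a = 25, b = 5, f(n) = n².
Compute the critical exponent d = log₅(25) = 2.
Compare f(n) = Θ(n²) against n^d:
  k = 2 = d, so f(n) = Θ(n^d) — Case 2.
  Work is balanced across levels: T(n) = Θ(n^d log n) = Θ(n² log n).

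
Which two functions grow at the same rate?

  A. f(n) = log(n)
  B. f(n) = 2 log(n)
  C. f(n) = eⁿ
A and B

Examining each function:
  A. log(n) is O(log n)
  B. 2 log(n) is O(log n)
  C. eⁿ is O(eⁿ)

Functions A and B both have the same complexity class.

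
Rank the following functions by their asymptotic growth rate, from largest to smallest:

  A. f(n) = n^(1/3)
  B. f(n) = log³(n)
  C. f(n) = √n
C > A > B

Comparing growth rates:
C = √n is O(√n)
A = n^(1/3) is O(n^(1/3))
B = log³(n) is O(log³ n)

Therefore, the order from fastest to slowest is: C > A > B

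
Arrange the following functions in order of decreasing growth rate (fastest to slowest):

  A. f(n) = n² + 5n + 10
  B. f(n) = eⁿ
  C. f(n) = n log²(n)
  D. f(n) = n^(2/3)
B > A > C > D

Comparing growth rates:
B = eⁿ is O(eⁿ)
A = n² + 5n + 10 is O(n²)
C = n log²(n) is O(n log² n)
D = n^(2/3) is O(n^(2/3))

Therefore, the order from fastest to slowest is: B > A > C > D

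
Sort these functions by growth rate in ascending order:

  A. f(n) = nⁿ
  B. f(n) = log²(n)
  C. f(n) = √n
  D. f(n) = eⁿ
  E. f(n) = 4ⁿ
B < C < D < E < A

Comparing growth rates:
B = log²(n) is O(log² n)
C = √n is O(√n)
D = eⁿ is O(eⁿ)
E = 4ⁿ is O(4ⁿ)
A = nⁿ is O(nⁿ)

Therefore, the order from slowest to fastest is: B < C < D < E < A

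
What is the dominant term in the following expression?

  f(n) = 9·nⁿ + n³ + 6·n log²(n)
9·nⁿ

Looking at each term:
  - 9·nⁿ is O(nⁿ)
  - n³ is O(n³)
  - 6·n log²(n) is O(n log² n)

The term 9·nⁿ (O(nⁿ)) grows fastest and dominates all others.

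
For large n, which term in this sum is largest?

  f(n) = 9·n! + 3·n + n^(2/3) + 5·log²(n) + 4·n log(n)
9·n!

Looking at each term:
  - 9·n! is O(n!)
  - 3·n is O(n)
  - n^(2/3) is O(n^(2/3))
  - 5·log²(n) is O(log² n)
  - 4·n log(n) is O(n log n)

The term 9·n! (O(n!)) grows fastest and dominates all others.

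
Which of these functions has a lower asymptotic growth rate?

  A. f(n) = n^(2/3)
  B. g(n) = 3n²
A

f(n) = n^(2/3) is O(n^(2/3)), while g(n) = 3n² is O(n²).
Since O(n^(2/3)) grows slower than O(n²), f(n) is dominated.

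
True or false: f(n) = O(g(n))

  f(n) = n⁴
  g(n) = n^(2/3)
False

f(n) = n⁴ is O(n⁴), and g(n) = n^(2/3) is O(n^(2/3)).
Since O(n⁴) grows faster than O(n^(2/3)), f(n) = O(g(n)) is false.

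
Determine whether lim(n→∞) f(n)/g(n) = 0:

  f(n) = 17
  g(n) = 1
False

f(n) = 17 is O(1), and g(n) = 1 is O(1).
Since they have the same growth rate, f(n) = o(g(n)) is false.
(f = o(g) requires f to grow strictly slower, not equal.)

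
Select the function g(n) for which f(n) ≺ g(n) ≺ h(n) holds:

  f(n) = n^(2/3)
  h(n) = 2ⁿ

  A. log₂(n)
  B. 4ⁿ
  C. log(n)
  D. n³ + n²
D

We need g(n) with n^(2/3) = o(g(n)) and g(n) = o(2ⁿ), i.e. O(n^(2/3)) ≺ g ≺ O(2ⁿ).
Check each option:
  A. log₂(n) — O(log n) does not grow strictly faster than f(n)
  B. 4ⁿ — O(4ⁿ) does not grow strictly slower than h(n)
  C. log(n) — O(log n) does not grow strictly faster than f(n)
  D. n³ + n² — O(n³) is strictly between O(n^(2/3)) and O(2ⁿ) ✓

Only option D (n³ + n²) lies strictly between.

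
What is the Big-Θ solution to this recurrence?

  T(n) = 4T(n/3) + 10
Θ(n^log₃(4))

Master Theorem: a = 4, b = 3, f(n) = 10.
Compute the critical exponent d = log₃(4) = 1.262.
Compare f(n) = Θ(1) against n^d:
  k = 0 < d = 1.262, so f(n) = O(n^(d-ε)) — Case 1.
  The recursion cost dominates: T(n) = Θ(n^d) = Θ(n^log₃(4)).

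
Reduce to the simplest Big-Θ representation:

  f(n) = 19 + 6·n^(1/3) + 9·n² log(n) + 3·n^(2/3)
Θ(n² log n)

Order the terms by growth rate: 19 ≺ 6·n^(1/3) ≺ 3·n^(2/3) ≺ 9·n² log(n).
The fastest-growing term 9·n² log(n) dominates as n → ∞; dropping its constant factor gives Θ(n² log n).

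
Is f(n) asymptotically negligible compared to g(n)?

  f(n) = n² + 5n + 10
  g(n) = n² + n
False

f(n) = n² + 5n + 10 is O(n²), and g(n) = n² + n is O(n²).
Since they have the same growth rate, f(n) = o(g(n)) is false.
(f = o(g) requires f to grow strictly slower, not equal.)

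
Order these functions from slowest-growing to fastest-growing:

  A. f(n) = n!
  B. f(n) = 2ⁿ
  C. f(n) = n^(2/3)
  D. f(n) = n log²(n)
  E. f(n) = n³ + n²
C < D < E < B < A

Comparing growth rates:
C = n^(2/3) is O(n^(2/3))
D = n log²(n) is O(n log² n)
E = n³ + n² is O(n³)
B = 2ⁿ is O(2ⁿ)
A = n! is O(n!)

Therefore, the order from slowest to fastest is: C < D < E < B < A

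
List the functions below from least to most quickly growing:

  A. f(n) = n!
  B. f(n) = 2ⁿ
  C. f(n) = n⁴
C < B < A

Comparing growth rates:
C = n⁴ is O(n⁴)
B = 2ⁿ is O(2ⁿ)
A = n! is O(n!)

Therefore, the order from slowest to fastest is: C < B < A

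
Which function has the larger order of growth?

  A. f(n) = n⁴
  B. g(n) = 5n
A

f(n) = n⁴ is O(n⁴), while g(n) = 5n is O(n).
Since O(n⁴) grows faster than O(n), f(n) dominates.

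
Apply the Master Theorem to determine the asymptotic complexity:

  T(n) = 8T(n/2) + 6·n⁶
Θ(n⁶)

Master Theorem: a = 8, b = 2, f(n) = 6·n⁶.
Compute the critical exponent d = log₂(8) = 3.
Compare f(n) = Θ(n⁶) against n^d:
  k = 6 > d = 3, so f(n) = Ω(n^(d+ε)) — Case 3.
  Regularity: a·(n/b)^6/n^6 = a/b^6 = 8/64 < 1 ✓.
  The top-level work dominates: T(n) = Θ(f(n)) = Θ(n⁶).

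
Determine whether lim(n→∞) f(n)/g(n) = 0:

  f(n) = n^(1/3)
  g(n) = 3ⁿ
True

f(n) = n^(1/3) is O(n^(1/3)), and g(n) = 3ⁿ is O(3ⁿ).
Since O(n^(1/3)) grows strictly slower than O(3ⁿ), f(n) = o(g(n)) is true.
This means lim(n→∞) f(n)/g(n) = 0.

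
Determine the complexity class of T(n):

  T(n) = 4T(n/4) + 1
Θ(n)

Master Theorem: a = 4, b = 4, f(n) = 1.
Compute the critical exponent d = log₄(4) = 1.
Compare f(n) = Θ(1) against n^d:
  k = 0 < d = 1, so f(n) = O(n^(d-ε)) — Case 1.
  The recursion cost dominates: T(n) = Θ(n^d) = Θ(n).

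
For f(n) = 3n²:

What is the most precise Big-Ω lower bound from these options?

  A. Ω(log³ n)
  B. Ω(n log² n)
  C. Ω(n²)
C

f(n) = 3n² is Ω(n²).
All listed options are valid Big-Ω bounds (lower bounds),
but Ω(n²) is the tightest (largest valid bound).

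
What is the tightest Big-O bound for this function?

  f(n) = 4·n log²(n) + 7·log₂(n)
O(n log² n)

The dominant term in 4·n log²(n) + 7·log₂(n) is 4·n log²(n), which is Θ(n log² n).
Lower-order terms (7·log₂(n)) are asymptotically negligible.
Constants are absorbed, so the tightest bound is O(n log² n).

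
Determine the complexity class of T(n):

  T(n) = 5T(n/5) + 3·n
Θ(n log n)

Master Theorem: a = 5, b = 5, f(n) = 3·n.
Compute the critical exponent d = log₅(5) = 1.
Compare f(n) = Θ(n) against n^d:
  k = 1 = d, so f(n) = Θ(n^d) — Case 2.
  Work is balanced across levels: T(n) = Θ(n^d log n) = Θ(n log n).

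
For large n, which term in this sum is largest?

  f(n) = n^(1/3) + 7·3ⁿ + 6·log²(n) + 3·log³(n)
7·3ⁿ

Looking at each term:
  - n^(1/3) is O(n^(1/3))
  - 7·3ⁿ is O(3ⁿ)
  - 6·log²(n) is O(log² n)
  - 3·log³(n) is O(log³ n)

The term 7·3ⁿ (O(3ⁿ)) grows fastest and dominates all others.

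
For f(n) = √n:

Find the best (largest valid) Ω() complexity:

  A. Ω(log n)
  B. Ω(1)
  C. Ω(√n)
C

f(n) = √n is Ω(√n).
All listed options are valid Big-Ω bounds (lower bounds),
but Ω(√n) is the tightest (largest valid bound).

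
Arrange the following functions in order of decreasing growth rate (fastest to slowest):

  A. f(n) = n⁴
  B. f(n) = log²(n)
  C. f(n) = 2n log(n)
A > C > B

Comparing growth rates:
A = n⁴ is O(n⁴)
C = 2n log(n) is O(n log n)
B = log²(n) is O(log² n)

Therefore, the order from fastest to slowest is: A > C > B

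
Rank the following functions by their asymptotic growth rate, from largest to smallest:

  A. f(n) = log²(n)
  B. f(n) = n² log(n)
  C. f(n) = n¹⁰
C > B > A

Comparing growth rates:
C = n¹⁰ is O(n¹⁰)
B = n² log(n) is O(n² log n)
A = log²(n) is O(log² n)

Therefore, the order from fastest to slowest is: C > B > A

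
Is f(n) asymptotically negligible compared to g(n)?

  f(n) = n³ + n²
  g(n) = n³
False

f(n) = n³ + n² is O(n³), and g(n) = n³ is O(n³).
Since they have the same growth rate, f(n) = o(g(n)) is false.
(f = o(g) requires f to grow strictly slower, not equal.)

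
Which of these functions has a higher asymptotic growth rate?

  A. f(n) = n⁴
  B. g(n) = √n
A

f(n) = n⁴ is O(n⁴), while g(n) = √n is O(√n).
Since O(n⁴) grows faster than O(√n), f(n) dominates.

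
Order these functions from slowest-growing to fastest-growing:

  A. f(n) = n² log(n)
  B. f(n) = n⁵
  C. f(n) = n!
A < B < C

Comparing growth rates:
A = n² log(n) is O(n² log n)
B = n⁵ is O(n⁵)
C = n! is O(n!)

Therefore, the order from slowest to fastest is: A < B < C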